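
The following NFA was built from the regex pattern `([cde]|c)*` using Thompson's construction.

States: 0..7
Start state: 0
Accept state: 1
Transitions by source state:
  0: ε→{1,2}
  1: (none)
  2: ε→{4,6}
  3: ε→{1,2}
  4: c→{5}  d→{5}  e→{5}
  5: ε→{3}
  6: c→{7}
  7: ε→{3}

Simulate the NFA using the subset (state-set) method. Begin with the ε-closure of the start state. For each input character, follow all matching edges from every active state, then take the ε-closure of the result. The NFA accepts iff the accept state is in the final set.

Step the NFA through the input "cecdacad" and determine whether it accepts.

S₀ = ε-closure({0}) = {0,1,2,4,6}
'c' @ 1: {1,2,3,4,5,6,7}  ✓accept
'e' @ 2: {1,2,3,4,5,6}  ✓accept
'c' @ 3: {1,2,3,4,5,6,7}  ✓accept
'd' @ 4: {1,2,3,4,5,6}  ✓accept
'a' @ 5: {}  — dead — no transitions
rest 'cad' ignored (set empty)
after full input: {}  (accept=1 not in)

Answer: REJECT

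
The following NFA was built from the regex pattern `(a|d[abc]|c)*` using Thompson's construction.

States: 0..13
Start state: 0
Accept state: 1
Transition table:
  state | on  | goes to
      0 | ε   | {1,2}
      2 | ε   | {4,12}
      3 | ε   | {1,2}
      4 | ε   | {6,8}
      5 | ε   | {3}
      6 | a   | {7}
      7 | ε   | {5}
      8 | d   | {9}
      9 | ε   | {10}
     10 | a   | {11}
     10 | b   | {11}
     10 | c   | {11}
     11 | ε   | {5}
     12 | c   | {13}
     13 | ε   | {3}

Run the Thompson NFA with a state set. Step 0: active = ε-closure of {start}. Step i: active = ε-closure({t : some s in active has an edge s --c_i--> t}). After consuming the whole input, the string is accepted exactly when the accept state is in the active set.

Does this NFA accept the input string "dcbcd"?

Answer: REJECT

Steps:
start: ε-closure({0}) = {0,1,2,4,6,8,12}
'd' @ 1: {9,10}
'c' @ 2: {1,2,3,4,5,6,8,11,12}  ✓accept
'b' @ 3: {}  — no active states
rest 'cd' ignored (set empty)
final: {}; accept 1 not in set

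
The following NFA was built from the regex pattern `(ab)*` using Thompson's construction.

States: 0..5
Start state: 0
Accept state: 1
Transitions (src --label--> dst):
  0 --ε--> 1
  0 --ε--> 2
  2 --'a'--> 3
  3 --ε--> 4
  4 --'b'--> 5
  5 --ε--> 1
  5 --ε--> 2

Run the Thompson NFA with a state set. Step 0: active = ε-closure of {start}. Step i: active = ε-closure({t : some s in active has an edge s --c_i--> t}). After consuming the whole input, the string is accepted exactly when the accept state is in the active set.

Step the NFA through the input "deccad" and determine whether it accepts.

Answer: REJECT

Trace:
start: ε-closure({0}) = {0,1,2}
'd' @ 1: {}  — state set empty
rest 'eccad' ignored (set empty)
end set {} — state 1 not in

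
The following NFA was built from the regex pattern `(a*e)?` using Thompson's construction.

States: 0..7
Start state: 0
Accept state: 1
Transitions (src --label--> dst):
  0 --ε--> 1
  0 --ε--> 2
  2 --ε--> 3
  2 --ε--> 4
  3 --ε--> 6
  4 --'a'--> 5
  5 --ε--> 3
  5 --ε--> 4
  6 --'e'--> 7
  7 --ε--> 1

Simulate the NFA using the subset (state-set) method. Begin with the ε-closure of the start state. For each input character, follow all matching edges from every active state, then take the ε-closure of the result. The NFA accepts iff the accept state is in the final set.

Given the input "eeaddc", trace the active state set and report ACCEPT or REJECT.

initial (ε-close {0}): {0,1,2,3,4,6}
'e' @ 1: {1,7}  [accepting]
'e' @ 2: {}  — state set empty
rest 'addc' ignored (set empty)
final: {}; accept 1 not in set

Answer: REJECT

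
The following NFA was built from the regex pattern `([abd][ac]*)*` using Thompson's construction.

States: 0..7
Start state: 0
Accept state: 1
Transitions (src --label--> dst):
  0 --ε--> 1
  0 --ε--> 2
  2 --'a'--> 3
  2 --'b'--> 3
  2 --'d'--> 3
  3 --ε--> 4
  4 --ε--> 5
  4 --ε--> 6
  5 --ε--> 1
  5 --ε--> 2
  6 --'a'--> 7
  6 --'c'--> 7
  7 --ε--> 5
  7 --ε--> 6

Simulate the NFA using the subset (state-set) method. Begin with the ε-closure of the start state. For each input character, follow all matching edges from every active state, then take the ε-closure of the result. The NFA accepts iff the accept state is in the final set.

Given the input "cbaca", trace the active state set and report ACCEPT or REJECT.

initial (ε-close {0}): {0,1,2}
'c' @ 1: {}  — no active states
rest 'baca' ignored (set empty)
after full input: {}  (accept=1 not in)

Answer: REJECT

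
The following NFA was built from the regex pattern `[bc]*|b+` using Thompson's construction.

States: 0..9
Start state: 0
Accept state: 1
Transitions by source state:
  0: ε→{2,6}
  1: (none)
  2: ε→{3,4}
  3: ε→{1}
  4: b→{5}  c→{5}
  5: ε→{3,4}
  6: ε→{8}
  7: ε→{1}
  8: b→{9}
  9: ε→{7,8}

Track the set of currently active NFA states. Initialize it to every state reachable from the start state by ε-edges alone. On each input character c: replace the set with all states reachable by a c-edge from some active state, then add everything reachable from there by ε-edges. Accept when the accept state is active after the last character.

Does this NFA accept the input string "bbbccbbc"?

Answer: ACCEPT

Derivation:
initial (ε-close {0}): {0,1,2,3,4,6,8}
'b' @ 1: {1,3,4,5,7,8,9}  [accepting]
'b' @ 2: {1,3,4,5,7,8,9}  [accepting]
'b' @ 3: {1,3,4,5,7,8,9}  [accepting]
'c' @ 4: {1,3,4,5}  [accepting]
'c' @ 5: {1,3,4,5}  [accepting]
'b' @ 6: {1,3,4,5}  [accepting]
'b' @ 7: {1,3,4,5}  [accepting]
'c' @ 8: {1,3,4,5}  [accepting]
final: {1,3,4,5}; accept 1 in set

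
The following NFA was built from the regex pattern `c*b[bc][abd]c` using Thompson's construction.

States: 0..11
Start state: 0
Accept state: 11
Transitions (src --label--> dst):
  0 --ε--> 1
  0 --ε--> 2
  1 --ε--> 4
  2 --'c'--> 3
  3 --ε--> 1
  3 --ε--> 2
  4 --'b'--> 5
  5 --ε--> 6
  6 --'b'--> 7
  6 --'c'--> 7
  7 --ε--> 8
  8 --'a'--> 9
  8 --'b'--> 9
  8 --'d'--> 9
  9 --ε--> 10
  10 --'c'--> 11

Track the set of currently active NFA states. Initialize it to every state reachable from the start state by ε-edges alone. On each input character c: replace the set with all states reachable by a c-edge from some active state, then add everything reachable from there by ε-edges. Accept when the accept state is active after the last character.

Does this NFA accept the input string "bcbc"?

initial (ε-close {0}): {0,1,2,4}
'b' @ 1: {5,6}
'c' @ 2: {7,8}
'b' @ 3: {9,10}
'c' @ 4: {11}  [accepting]
final: {11}; accept 11 in set

Answer: ACCEPT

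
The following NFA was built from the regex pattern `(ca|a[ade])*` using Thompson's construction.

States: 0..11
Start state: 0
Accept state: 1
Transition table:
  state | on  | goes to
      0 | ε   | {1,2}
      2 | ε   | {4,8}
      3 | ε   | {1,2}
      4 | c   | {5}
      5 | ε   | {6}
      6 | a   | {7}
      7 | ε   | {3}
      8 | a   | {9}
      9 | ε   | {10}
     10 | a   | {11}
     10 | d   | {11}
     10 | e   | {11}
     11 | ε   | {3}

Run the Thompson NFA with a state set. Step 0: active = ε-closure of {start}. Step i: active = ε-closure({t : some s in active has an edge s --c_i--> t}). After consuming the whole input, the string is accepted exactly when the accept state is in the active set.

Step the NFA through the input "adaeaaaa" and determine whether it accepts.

Answer: ACCEPT

Steps:
S₀ = ε-closure({0}) = {0,1,2,4,8}
'a' @ 1: {9,10}
'd' @ 2: {1,2,3,4,8,11}  [accepting]
'a' @ 3: {9,10}
'e' @ 4: {1,2,3,4,8,11}  [accepting]
'a' @ 5: {9,10}
'a' @ 6: {1,2,3,4,8,11}  [accepting]
'a' @ 7: {9,10}
'a' @ 8: {1,2,3,4,8,11}  [accepting]
after full input: {1,2,3,4,8,11}  (accept=1 in)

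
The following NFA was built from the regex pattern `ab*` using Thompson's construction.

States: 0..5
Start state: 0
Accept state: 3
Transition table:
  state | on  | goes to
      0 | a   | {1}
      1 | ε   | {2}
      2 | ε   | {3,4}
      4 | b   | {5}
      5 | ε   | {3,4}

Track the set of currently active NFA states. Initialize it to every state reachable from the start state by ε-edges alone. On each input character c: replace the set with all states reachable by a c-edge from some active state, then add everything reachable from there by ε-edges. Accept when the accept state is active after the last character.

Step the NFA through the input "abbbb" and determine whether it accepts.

Answer: ACCEPT

Derivation:
start: ε-closure({0}) = {0}
'a' @ 1: {1,2,3,4}  ✓accept
'b' @ 2: {3,4,5}  ✓accept
'b' @ 3: {3,4,5}  ✓accept
'b' @ 4: {3,4,5}  ✓accept
'b' @ 5: {3,4,5}  ✓accept
after full input: {3,4,5}  (accept=3 in)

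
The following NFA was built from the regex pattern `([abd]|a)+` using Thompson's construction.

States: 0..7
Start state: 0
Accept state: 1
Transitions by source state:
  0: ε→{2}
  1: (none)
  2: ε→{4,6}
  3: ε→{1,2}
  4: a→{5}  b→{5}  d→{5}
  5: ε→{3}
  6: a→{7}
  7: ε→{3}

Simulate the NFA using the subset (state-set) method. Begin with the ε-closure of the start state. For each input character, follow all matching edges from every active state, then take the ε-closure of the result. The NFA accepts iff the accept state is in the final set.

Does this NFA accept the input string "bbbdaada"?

S₀ = ε-closure({0}) = {0,2,4,6}
'b' @ 1: {1,2,3,4,5,6}  (accept∈set)
'b' @ 2: {1,2,3,4,5,6}  (accept∈set)
'b' @ 3: {1,2,3,4,5,6}  (accept∈set)
'd' @ 4: {1,2,3,4,5,6}  (accept∈set)
'a' @ 5: {1,2,3,4,5,6,7}  (accept∈set)
'a' @ 6: {1,2,3,4,5,6,7}  (accept∈set)
'd' @ 7: {1,2,3,4,5,6}  (accept∈set)
'a' @ 8: {1,2,3,4,5,6,7}  (accept∈set)
final: {1,2,3,4,5,6,7}; accept 1 in set

Answer: ACCEPT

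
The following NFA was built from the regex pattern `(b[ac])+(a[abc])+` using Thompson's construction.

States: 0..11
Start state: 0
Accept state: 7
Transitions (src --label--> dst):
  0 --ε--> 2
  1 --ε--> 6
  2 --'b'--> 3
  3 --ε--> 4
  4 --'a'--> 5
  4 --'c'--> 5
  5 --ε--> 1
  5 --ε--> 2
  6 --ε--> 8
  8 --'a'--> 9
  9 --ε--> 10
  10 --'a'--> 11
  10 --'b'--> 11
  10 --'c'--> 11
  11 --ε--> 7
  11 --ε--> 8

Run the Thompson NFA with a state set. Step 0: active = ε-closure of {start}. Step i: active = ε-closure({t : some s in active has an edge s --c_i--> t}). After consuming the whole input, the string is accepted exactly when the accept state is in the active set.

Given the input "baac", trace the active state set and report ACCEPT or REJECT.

Answer: ACCEPT

Trace:
S₀ = ε-closure({0}) = {0,2}
'b' @ 1: {3,4}
'a' @ 2: {1,2,5,6,8}
'a' @ 3: {9,10}
'c' @ 4: {7,8,11}  (accept∈set)
final: {7,8,11}; accept 7 in set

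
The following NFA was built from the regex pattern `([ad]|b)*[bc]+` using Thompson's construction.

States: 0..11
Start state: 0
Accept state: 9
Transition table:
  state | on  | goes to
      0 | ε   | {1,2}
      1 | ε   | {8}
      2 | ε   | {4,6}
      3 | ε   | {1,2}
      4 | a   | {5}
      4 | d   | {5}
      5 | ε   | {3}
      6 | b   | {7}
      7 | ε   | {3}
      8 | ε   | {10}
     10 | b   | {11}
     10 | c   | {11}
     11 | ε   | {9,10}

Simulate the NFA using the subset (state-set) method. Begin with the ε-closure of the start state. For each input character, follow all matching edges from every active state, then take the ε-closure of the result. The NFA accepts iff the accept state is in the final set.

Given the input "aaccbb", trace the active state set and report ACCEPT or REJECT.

start: ε-closure({0}) = {0,1,2,4,6,8,10}
'a' @ 1: {1,2,3,4,5,6,8,10}
'a' @ 2: {1,2,3,4,5,6,8,10}
'c' @ 3: {9,10,11}  [accepting]
'c' @ 4: {9,10,11}  [accepting]
'b' @ 5: {9,10,11}  [accepting]
'b' @ 6: {9,10,11}  [accepting]
end set {9,10,11} — state 9 in

Answer: ACCEPT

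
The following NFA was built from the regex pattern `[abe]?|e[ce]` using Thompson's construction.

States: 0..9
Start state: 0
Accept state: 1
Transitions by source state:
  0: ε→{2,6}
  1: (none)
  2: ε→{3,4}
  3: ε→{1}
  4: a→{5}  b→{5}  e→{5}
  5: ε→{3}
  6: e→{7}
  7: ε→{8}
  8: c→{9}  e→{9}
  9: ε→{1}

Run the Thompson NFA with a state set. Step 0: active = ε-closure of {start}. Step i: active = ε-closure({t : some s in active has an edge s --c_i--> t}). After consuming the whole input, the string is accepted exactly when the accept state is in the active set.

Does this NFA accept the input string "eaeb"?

Answer: REJECT

Steps:
start: ε-closure({0}) = {0,1,2,3,4,6}
'e' @ 1: {1,3,5,7,8}  (accept∈set)
'a' @ 2: {}  — no active states
rest 'eb' ignored (set empty)
end set {} — state 1 not in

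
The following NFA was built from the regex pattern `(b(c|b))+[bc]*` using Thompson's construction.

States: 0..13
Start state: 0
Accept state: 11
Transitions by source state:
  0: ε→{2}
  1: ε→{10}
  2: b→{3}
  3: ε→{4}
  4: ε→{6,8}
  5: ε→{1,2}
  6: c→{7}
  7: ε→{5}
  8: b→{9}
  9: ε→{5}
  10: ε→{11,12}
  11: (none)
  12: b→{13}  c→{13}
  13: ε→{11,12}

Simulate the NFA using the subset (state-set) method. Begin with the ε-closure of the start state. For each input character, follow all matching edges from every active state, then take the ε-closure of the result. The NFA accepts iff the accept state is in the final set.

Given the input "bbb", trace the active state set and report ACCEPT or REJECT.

Answer: ACCEPT

Trace:
start: ε-closure({0}) = {0,2}
'b' @ 1: {3,4,6,8}
'b' @ 2: {1,2,5,9,10,11,12}  ✓accept
'b' @ 3: {3,4,6,8,11,12,13}  ✓accept
final: {3,4,6,8,11,12,13}; accept 11 in set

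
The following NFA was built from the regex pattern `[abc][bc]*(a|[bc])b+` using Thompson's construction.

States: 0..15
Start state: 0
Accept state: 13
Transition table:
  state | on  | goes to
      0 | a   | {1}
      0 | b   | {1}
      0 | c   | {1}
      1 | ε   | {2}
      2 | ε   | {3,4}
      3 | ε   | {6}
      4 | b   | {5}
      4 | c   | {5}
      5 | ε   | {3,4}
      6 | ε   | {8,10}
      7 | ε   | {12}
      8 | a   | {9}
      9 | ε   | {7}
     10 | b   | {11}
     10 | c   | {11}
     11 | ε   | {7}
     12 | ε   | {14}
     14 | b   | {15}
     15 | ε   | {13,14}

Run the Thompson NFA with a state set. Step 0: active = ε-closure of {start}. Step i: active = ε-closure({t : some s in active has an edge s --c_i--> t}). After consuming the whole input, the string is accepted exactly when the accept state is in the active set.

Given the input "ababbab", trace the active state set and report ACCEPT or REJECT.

Answer: REJECT

Derivation:
initial (ε-close {0}): {0}
'a' @ 1: {1,2,3,4,6,8,10}
'b' @ 2: {3,4,5,6,7,8,10,11,12,14}
'a' @ 3: {7,9,12,14}
'b' @ 4: {13,14,15}  [accepting]
'b' @ 5: {13,14,15}  [accepting]
'a' @ 6: {}  — dead — no transitions
rest 'b' ignored (set empty)
final: {}; accept 13 not in set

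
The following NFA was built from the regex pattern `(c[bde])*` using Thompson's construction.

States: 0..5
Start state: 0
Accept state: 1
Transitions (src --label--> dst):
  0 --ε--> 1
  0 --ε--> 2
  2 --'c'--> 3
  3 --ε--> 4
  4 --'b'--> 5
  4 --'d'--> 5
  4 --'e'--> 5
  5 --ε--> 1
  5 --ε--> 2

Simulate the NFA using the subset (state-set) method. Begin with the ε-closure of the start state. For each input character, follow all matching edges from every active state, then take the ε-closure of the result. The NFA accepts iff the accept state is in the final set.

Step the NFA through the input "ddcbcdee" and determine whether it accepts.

Answer: REJECT

Steps:
initial (ε-close {0}): {0,1,2}
'd' @ 1: {}  — no active states
rest 'dcbcdee' ignored (set empty)
end set {} — state 1 not in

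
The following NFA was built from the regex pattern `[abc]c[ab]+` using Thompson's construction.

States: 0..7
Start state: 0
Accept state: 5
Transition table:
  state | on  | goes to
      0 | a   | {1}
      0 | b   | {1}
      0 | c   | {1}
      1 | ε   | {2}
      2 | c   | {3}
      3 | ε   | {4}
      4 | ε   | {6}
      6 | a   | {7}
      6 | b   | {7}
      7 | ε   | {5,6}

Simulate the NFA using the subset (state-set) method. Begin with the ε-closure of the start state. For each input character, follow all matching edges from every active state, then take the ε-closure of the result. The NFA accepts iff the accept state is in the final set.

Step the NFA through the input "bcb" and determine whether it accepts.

Answer: ACCEPT

Trace:
initial (ε-close {0}): {0}
'b' @ 1: {1,2}
'c' @ 2: {3,4,6}
'b' @ 3: {5,6,7}  ✓accept
final: {5,6,7}; accept 5 in set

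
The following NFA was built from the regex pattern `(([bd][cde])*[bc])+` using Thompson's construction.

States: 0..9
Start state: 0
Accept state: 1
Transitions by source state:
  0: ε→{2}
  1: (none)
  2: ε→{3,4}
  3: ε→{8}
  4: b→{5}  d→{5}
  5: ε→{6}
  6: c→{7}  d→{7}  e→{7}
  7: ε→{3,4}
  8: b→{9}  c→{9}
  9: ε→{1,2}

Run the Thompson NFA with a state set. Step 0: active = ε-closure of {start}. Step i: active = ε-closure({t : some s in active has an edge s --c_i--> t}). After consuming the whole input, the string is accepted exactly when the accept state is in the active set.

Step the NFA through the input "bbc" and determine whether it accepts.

S₀ = ε-closure({0}) = {0,2,3,4,8}
'b' @ 1: {1,2,3,4,5,6,8,9}  [accepting]
'b' @ 2: {1,2,3,4,5,6,8,9}  [accepting]
'c' @ 3: {1,2,3,4,7,8,9}  [accepting]
final: {1,2,3,4,7,8,9}; accept 1 in set

Answer: ACCEPT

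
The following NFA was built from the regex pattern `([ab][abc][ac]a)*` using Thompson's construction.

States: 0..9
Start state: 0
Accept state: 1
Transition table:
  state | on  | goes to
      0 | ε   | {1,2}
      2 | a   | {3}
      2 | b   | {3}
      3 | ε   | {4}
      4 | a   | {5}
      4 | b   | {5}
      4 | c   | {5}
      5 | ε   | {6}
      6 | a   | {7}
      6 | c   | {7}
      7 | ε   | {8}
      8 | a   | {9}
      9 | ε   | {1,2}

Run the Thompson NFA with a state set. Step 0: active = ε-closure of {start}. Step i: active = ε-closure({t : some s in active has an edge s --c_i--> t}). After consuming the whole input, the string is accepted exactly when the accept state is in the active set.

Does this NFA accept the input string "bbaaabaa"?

Answer: ACCEPT

Derivation:
S₀ = ε-closure({0}) = {0,1,2}
'b' @ 1: {3,4}
'b' @ 2: {5,6}
'a' @ 3: {7,8}
'a' @ 4: {1,2,9}  (accept∈set)
'a' @ 5: {3,4}
'b' @ 6: {5,6}
'a' @ 7: {7,8}
'a' @ 8: {1,2,9}  (accept∈set)
end set {1,2,9} — state 1 in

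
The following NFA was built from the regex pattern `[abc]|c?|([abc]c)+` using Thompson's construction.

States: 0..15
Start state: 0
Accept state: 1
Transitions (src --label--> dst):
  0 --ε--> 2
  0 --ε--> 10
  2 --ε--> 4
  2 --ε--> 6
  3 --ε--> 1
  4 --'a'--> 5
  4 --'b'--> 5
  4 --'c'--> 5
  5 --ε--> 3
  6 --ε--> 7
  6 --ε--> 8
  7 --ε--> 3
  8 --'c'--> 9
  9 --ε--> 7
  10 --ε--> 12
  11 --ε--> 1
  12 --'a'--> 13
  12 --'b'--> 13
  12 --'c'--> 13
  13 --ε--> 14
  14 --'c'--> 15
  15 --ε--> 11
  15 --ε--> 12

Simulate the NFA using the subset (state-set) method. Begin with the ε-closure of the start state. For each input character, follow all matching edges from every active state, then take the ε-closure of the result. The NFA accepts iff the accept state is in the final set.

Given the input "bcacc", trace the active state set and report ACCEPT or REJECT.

initial (ε-close {0}): {0,1,2,3,4,6,7,8,10,12}
'b' @ 1: {1,3,5,13,14}  (accept∈set)
'c' @ 2: {1,11,12,15}  (accept∈set)
'a' @ 3: {13,14}
'c' @ 4: {1,11,12,15}  (accept∈set)
'c' @ 5: {13,14}
final: {13,14}; accept 1 not in set

Answer: REJECT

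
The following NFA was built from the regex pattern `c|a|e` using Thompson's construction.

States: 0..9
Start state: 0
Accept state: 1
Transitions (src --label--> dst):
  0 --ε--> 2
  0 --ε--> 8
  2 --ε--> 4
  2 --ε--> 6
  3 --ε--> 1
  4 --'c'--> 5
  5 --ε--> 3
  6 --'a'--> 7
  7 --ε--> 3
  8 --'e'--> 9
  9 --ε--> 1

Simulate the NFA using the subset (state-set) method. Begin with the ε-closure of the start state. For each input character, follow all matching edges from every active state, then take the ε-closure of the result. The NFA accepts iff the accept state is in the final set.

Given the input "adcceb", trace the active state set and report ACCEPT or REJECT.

Answer: REJECT

Steps:
S₀ = ε-closure({0}) = {0,2,4,6,8}
'a' @ 1: {1,3,7}  [accepting]
'd' @ 2: {}  — no active states
rest 'cceb' ignored (set empty)
after full input: {}  (accept=1 not in)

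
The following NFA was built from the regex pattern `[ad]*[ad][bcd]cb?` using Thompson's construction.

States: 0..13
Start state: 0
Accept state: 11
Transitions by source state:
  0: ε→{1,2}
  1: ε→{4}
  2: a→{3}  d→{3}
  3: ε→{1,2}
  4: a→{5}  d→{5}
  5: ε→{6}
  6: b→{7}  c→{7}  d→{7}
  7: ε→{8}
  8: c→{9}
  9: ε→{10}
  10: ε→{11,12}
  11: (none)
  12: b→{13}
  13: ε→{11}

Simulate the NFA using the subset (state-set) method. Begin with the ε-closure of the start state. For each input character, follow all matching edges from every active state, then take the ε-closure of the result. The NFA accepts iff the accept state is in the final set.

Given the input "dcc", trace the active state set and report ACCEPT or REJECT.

S₀ = ε-closure({0}) = {0,1,2,4}
'd' @ 1: {1,2,3,4,5,6}
'c' @ 2: {7,8}
'c' @ 3: {9,10,11,12}  (accept∈set)
final: {9,10,11,12}; accept 11 in set

Answer: ACCEPT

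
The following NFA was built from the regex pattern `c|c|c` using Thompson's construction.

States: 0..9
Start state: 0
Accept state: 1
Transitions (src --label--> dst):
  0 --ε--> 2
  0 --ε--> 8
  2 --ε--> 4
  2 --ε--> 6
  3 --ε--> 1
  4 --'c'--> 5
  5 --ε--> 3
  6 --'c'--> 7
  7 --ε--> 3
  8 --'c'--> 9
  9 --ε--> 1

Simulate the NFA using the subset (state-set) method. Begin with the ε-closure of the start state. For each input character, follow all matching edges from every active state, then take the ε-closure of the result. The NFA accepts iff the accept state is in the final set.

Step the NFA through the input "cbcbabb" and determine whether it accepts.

start: ε-closure({0}) = {0,2,4,6,8}
'c' @ 1: {1,3,5,7,9}  [accepting]
'b' @ 2: {}  — state set empty
rest 'cbabb' ignored (set empty)
after full input: {}  (accept=1 not in)

Answer: REJECT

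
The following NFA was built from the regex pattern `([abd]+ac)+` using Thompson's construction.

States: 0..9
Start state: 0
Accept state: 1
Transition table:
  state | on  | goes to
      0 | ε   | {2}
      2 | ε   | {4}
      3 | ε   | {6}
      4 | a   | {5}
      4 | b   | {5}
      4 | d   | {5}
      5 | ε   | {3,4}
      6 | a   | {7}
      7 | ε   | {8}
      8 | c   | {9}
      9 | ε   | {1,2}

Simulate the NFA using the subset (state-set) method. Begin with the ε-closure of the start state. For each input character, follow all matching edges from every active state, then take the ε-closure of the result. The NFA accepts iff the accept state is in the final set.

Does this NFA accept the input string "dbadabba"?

Answer: REJECT

Derivation:
S₀ = ε-closure({0}) = {0,2,4}
'd' @ 1: {3,4,5,6}
'b' @ 2: {3,4,5,6}
'a' @ 3: {3,4,5,6,7,8}
'd' @ 4: {3,4,5,6}
'a' @ 5: {3,4,5,6,7,8}
'b' @ 6: {3,4,5,6}
'b' @ 7: {3,4,5,6}
'a' @ 8: {3,4,5,6,7,8}
end set {3,4,5,6,7,8} — state 1 not in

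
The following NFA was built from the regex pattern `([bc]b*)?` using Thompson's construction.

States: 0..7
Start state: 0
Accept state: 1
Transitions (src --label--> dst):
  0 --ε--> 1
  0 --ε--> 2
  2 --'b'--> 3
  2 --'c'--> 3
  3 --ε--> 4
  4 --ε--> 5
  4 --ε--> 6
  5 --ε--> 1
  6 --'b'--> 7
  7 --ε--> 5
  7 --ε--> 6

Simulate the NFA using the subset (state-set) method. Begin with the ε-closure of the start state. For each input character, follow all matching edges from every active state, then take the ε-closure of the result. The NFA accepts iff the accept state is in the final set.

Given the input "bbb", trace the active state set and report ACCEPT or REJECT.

initial (ε-close {0}): {0,1,2}
'b' @ 1: {1,3,4,5,6}  (accept∈set)
'b' @ 2: {1,5,6,7}  (accept∈set)
'b' @ 3: {1,5,6,7}  (accept∈set)
final: {1,5,6,7}; accept 1 in set

Answer: ACCEPT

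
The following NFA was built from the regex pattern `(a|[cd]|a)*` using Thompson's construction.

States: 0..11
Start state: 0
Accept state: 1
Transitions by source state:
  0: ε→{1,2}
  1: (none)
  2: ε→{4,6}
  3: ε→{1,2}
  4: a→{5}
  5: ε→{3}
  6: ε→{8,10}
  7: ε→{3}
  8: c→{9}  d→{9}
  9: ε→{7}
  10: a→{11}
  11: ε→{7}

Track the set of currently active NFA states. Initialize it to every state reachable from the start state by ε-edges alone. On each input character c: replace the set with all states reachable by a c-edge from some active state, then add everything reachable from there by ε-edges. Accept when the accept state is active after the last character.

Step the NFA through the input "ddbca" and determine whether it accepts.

S₀ = ε-closure({0}) = {0,1,2,4,6,8,10}
'd' @ 1: {1,2,3,4,6,7,8,9,10}  [accepting]
'd' @ 2: {1,2,3,4,6,7,8,9,10}  [accepting]
'b' @ 3: {}  — dead — no transitions
rest 'ca' ignored (set empty)
end set {} — state 1 not in

Answer: REJECT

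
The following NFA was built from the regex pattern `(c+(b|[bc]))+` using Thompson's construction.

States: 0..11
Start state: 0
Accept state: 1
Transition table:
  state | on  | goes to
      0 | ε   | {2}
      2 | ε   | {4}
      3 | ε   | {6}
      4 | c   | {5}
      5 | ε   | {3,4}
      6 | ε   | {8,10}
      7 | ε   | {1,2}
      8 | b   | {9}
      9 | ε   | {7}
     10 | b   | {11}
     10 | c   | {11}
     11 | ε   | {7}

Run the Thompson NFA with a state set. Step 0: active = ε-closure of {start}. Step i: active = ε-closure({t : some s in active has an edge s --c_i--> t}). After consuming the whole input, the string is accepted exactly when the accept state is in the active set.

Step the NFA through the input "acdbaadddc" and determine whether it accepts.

S₀ = ε-closure({0}) = {0,2,4}
'a' @ 1: {}  — no active states
rest 'cdbaadddc' ignored (set empty)
end set {} — state 1 not in

Answer: REJECT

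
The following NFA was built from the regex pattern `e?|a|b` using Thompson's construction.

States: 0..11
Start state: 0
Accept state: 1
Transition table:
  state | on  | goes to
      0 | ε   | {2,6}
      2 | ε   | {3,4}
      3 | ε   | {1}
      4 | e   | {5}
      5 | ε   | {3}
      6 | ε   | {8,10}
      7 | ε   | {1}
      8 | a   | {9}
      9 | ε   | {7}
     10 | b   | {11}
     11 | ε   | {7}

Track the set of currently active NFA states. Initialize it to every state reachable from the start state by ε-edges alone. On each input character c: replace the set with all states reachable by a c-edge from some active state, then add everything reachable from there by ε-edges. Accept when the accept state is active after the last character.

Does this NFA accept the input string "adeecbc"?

S₀ = ε-closure({0}) = {0,1,2,3,4,6,8,10}
'a' @ 1: {1,7,9}  [accepting]
'd' @ 2: {}  — no active states
rest 'eecbc' ignored (set empty)
end set {} — state 1 not in

Answer: REJECT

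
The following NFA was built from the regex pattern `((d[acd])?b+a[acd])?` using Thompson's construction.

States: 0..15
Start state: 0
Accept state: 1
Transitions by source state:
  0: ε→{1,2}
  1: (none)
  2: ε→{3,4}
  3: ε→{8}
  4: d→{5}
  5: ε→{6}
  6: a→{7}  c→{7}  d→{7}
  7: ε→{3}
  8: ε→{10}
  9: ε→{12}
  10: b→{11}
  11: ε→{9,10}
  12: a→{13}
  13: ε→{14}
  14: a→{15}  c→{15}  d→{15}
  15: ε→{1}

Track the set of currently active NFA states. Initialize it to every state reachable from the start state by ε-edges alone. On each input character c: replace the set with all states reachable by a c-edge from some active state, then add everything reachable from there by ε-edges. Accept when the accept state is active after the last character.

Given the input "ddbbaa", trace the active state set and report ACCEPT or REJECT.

Answer: ACCEPT

Trace:
start: ε-closure({0}) = {0,1,2,3,4,8,10}
'd' @ 1: {5,6}
'd' @ 2: {3,7,8,10}
'b' @ 3: {9,10,11,12}
'b' @ 4: {9,10,11,12}
'a' @ 5: {13,14}
'a' @ 6: {1,15}  ✓accept
after full input: {1,15}  (accept=1 in)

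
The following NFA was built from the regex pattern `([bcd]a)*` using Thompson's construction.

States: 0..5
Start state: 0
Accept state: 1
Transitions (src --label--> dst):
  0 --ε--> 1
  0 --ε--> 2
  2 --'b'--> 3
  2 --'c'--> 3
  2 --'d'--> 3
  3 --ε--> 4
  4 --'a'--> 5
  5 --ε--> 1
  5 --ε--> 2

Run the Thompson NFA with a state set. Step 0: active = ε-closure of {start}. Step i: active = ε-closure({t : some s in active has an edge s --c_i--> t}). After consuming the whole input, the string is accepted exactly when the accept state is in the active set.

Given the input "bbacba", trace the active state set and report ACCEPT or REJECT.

initial (ε-close {0}): {0,1,2}
'b' @ 1: {3,4}
'b' @ 2: {}  — no active states
rest 'acba' ignored (set empty)
after full input: {}  (accept=1 not in)

Answer: REJECT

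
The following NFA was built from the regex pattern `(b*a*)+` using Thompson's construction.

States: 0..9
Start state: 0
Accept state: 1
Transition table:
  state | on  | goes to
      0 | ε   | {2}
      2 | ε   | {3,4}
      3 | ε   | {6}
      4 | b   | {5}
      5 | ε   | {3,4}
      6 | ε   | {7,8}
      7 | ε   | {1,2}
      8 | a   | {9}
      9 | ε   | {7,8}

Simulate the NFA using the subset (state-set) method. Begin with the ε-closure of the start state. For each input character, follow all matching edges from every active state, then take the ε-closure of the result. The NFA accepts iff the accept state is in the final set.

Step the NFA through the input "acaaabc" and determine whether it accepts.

Answer: REJECT

Derivation:
initial (ε-close {0}): {0,1,2,3,4,6,7,8}
'a' @ 1: {1,2,3,4,6,7,8,9}  [accepting]
'c' @ 2: {}  — dead — no transitions
rest 'aaabc' ignored (set empty)
final: {}; accept 1 not in set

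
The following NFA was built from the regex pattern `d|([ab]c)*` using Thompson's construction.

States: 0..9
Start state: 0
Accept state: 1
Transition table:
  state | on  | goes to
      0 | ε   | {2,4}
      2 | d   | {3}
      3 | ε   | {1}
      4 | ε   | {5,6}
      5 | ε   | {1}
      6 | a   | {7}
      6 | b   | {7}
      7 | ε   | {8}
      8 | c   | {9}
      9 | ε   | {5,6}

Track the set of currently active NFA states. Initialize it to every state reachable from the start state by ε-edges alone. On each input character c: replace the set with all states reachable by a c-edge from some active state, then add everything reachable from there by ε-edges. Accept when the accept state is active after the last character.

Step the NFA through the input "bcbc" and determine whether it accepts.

initial (ε-close {0}): {0,1,2,4,5,6}
'b' @ 1: {7,8}
'c' @ 2: {1,5,6,9}  ✓accept
'b' @ 3: {7,8}
'c' @ 4: {1,5,6,9}  ✓accept
end set {1,5,6,9} — state 1 in

Answer: ACCEPT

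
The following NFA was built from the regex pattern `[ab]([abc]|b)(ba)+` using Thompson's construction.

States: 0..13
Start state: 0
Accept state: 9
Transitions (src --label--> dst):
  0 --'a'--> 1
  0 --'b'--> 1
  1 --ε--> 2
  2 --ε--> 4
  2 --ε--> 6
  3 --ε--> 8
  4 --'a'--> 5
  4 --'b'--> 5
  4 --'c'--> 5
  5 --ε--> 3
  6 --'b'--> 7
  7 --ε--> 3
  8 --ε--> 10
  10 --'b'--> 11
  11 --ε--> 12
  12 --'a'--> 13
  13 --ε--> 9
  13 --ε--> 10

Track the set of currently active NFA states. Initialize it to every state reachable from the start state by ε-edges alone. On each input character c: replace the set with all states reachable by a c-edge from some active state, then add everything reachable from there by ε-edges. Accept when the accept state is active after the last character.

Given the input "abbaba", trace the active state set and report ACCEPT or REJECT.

start: ε-closure({0}) = {0}
'a' @ 1: {1,2,4,6}
'b' @ 2: {3,5,7,8,10}
'b' @ 3: {11,12}
'a' @ 4: {9,10,13}  [accepting]
'b' @ 5: {11,12}
'a' @ 6: {9,10,13}  [accepting]
final: {9,10,13}; accept 9 in set

Answer: ACCEPT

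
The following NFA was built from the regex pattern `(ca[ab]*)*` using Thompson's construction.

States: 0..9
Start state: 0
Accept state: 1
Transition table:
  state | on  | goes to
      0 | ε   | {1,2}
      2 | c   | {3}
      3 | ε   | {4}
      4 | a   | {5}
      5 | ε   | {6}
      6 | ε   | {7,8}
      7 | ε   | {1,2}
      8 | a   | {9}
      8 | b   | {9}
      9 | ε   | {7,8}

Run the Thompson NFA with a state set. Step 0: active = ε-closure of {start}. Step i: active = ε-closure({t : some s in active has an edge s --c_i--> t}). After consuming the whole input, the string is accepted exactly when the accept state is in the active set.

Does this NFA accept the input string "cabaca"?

Answer: ACCEPT

Trace:
S₀ = ε-closure({0}) = {0,1,2}
'c' @ 1: {3,4}
'a' @ 2: {1,2,5,6,7,8}  [accepting]
'b' @ 3: {1,2,7,8,9}  [accepting]
'a' @ 4: {1,2,7,8,9}  [accepting]
'c' @ 5: {3,4}
'a' @ 6: {1,2,5,6,7,8}  [accepting]
end set {1,2,5,6,7,8} — state 1 in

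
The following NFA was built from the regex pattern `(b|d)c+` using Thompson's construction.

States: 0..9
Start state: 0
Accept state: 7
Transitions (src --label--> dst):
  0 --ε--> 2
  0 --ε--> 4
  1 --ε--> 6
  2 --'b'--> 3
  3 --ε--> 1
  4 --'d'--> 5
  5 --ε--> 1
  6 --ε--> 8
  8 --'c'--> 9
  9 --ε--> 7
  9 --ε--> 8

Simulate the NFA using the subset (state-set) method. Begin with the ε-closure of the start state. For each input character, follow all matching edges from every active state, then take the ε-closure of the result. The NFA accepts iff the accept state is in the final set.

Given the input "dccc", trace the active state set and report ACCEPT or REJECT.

Answer: ACCEPT

Derivation:
initial (ε-close {0}): {0,2,4}
'd' @ 1: {1,5,6,8}
'c' @ 2: {7,8,9}  (accept∈set)
'c' @ 3: {7,8,9}  (accept∈set)
'c' @ 4: {7,8,9}  (accept∈set)
final: {7,8,9}; accept 7 in set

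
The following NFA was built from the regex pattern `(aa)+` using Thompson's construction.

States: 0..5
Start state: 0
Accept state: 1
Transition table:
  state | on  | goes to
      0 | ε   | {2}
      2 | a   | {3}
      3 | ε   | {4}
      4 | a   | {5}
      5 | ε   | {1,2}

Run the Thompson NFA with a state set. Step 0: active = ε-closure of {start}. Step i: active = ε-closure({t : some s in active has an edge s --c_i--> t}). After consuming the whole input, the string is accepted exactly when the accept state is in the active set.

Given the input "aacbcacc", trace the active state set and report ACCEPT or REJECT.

initial (ε-close {0}): {0,2}
'a' @ 1: {3,4}
'a' @ 2: {1,2,5}  ✓accept
'c' @ 3: {}  — no active states
rest 'bcacc' ignored (set empty)
after full input: {}  (accept=1 not in)

Answer: REJECT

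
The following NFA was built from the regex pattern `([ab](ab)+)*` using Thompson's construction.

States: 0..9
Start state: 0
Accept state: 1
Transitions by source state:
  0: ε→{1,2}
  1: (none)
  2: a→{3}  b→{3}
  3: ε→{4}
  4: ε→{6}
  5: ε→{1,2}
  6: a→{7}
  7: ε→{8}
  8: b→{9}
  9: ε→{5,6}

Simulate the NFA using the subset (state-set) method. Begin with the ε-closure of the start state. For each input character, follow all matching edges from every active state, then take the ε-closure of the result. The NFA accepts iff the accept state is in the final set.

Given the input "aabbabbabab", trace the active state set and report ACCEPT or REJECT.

initial (ε-close {0}): {0,1,2}
'a' @ 1: {3,4,6}
'a' @ 2: {7,8}
'b' @ 3: {1,2,5,6,9}  (accept∈set)
'b' @ 4: {3,4,6}
'a' @ 5: {7,8}
'b' @ 6: {1,2,5,6,9}  (accept∈set)
'b' @ 7: {3,4,6}
'a' @ 8: {7,8}
'b' @ 9: {1,2,5,6,9}  (accept∈set)
'a' @ 10: {3,4,6,7,8}
'b' @ 11: {1,2,5,6,9}  (accept∈set)
end set {1,2,5,6,9} — state 1 in

Answer: ACCEPT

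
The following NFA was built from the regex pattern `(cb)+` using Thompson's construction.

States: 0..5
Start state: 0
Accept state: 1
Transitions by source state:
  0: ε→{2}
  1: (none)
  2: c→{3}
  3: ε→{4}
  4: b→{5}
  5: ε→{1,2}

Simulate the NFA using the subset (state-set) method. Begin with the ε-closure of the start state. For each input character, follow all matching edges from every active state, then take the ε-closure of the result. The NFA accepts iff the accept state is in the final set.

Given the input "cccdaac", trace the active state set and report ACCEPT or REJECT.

Answer: REJECT

Trace:
S₀ = ε-closure({0}) = {0,2}
'c' @ 1: {3,4}
'c' @ 2: {}  — no active states
rest 'cdaac' ignored (set empty)
final: {}; accept 1 not in set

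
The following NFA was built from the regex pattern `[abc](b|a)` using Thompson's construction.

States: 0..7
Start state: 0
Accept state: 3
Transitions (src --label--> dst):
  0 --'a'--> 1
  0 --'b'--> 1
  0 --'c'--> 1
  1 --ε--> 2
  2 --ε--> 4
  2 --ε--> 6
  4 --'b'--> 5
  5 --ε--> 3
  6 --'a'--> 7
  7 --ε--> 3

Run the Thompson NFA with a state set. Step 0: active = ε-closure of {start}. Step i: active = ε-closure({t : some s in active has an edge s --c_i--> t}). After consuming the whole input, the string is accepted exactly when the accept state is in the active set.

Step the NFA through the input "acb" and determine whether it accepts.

initial (ε-close {0}): {0}
'a' @ 1: {1,2,4,6}
'c' @ 2: {}  — no active states
rest 'b' ignored (set empty)
final: {}; accept 3 not in set

Answer: REJECT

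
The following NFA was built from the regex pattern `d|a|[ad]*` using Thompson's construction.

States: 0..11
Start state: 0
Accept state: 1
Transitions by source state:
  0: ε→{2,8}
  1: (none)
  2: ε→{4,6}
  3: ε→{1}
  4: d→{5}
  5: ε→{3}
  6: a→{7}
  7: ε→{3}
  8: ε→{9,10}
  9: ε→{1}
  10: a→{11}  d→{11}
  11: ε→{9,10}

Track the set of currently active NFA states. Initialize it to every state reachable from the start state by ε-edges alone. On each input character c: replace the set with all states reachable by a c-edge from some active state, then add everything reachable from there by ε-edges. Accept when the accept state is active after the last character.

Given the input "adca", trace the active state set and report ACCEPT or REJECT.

initial (ε-close {0}): {0,1,2,4,6,8,9,10}
'a' @ 1: {1,3,7,9,10,11}  ✓accept
'd' @ 2: {1,9,10,11}  ✓accept
'c' @ 3: {}  — state set empty
rest 'a' ignored (set empty)
end set {} — state 1 not in

Answer: REJECT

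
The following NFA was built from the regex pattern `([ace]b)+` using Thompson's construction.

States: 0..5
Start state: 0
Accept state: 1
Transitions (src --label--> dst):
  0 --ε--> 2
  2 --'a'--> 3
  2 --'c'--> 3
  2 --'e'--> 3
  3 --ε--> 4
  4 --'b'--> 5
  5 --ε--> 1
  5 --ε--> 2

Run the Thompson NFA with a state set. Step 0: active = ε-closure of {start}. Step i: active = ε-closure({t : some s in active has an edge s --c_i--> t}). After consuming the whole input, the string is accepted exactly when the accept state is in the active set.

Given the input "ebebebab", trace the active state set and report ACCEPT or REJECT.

initial (ε-close {0}): {0,2}
'e' @ 1: {3,4}
'b' @ 2: {1,2,5}  ✓accept
'e' @ 3: {3,4}
'b' @ 4: {1,2,5}  ✓accept
'e' @ 5: {3,4}
'b' @ 6: {1,2,5}  ✓accept
'a' @ 7: {3,4}
'b' @ 8: {1,2,5}  ✓accept
final: {1,2,5}; accept 1 in set

Answer: ACCEPT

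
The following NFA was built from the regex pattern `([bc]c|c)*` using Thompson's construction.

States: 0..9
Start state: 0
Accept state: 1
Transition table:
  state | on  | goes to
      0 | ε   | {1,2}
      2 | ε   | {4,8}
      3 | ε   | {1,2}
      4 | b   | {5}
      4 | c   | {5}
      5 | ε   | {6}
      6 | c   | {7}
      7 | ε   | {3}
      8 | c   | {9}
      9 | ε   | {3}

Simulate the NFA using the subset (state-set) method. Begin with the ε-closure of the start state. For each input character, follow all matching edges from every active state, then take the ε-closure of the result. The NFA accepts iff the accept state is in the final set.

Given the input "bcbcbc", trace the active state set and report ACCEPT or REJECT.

Answer: ACCEPT

Derivation:
start: ε-closure({0}) = {0,1,2,4,8}
'b' @ 1: {5,6}
'c' @ 2: {1,2,3,4,7,8}  [accepting]
'b' @ 3: {5,6}
'c' @ 4: {1,2,3,4,7,8}  [accepting]
'b' @ 5: {5,6}
'c' @ 6: {1,2,3,4,7,8}  [accepting]
end set {1,2,3,4,7,8} — state 1 in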